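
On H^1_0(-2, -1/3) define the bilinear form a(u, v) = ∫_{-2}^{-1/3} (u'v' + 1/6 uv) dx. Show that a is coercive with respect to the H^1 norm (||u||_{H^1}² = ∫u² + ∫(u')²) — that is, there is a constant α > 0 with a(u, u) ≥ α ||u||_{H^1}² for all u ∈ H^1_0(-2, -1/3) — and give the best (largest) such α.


α = (25 + 54*π^2)/(6*(25 + 9*π^2))

Coercivity of a(·,·) on H^1_0(-2, -1/3) means a(u, u) ≥ α ||u||_{H^1}² for every u ∈ H^1_0.
The interval has length L = 5/3, and Poincaré/coercivity depend only on L. Here a(u, u) = ∫(u')² + (1/6)·∫u².
Here 0 < c = 1/6 < 1. The condition a(u,u) ≥ α||u||_{H^1}² reads (1−α)∫(u')² ≥ (α−c)∫u². Any admissible α is ≤ 1 (rapidly oscillating u have ∫u²/∫(u')² → 0), and α = 1 would force 0 ≥ (1−c)∫u², impossible since c < 1; so 1−α > 0. By the sharp Poincaré inequality on H^1_0 of an interval of length L, ∫(u')² ≥ (π/L)²∫u² with equality for the first sine mode sin(π(x−x₀)/L) (x₀ the left endpoint), so the inequality holds for all u iff (1−α)(π/L)² ≥ α − c, i.e. α ≤ ((π/L)² + c)/((π/L)² + 1) = (1 + c(L/π)²)/(1 + (L/π)²). With (π/L)² = 9*π^2/25 and c = 1/6, the largest admissible constant is α = ((π/L)² + c)/((π/L)² + 1).
Simplifying, α = (25 + 54*π^2)/(6*(25 + 9*π^2)).


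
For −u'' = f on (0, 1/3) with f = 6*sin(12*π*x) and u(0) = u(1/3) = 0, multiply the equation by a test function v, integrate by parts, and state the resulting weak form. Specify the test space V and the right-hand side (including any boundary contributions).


V = H^1_0(0, 1/3) (so v(0) = v(1/3) = 0); weak form: ∫_0^1/3 u'v' dx = ∫_0^1/3 (6*sin(12*π*x)) v dx for all v ∈ V.

Multiply both sides by a test function v and integrate from 0 to 1/3:
  ∫_0^1/3 −u''(x) v(x) dx = ∫_0^1/3 f(x) v(x) dx.
Integrate the LHS by parts once:
  ∫_0^1/3 −u'' v dx = −[u'(x) v(x)]_0^1/3 + ∫_0^1/3 u'(x) v'(x) dx.
Thus ∫_0^1/3 u'(x) v'(x) dx = ∫_0^1/3 f(x) v(x) dx + [u'(x) v(x)]_0^1/3.
Choose V so that boundary terms are either known or forced to vanish.
u is Dirichlet: u(0) = u(1/3) = 0. Let V = H^1_0(0, 1/3); then v(0) = v(1/3) = 0, and [u' v]_0^1/3 = 0.
Weak formulation: find u (satisfying any essential BC) such that ∫_0^1/3 u'(x) v'(x) dx = ∫_0^1/3 f v dx for all v ∈ V.
Substituting f(x) = 6*sin(12*π*x), the right-hand side is ∫_0^1/3 (6*sin(12*π*x)) v dx.


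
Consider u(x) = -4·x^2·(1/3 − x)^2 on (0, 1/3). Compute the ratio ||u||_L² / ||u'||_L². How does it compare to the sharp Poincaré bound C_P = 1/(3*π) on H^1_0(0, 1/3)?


||u||_L² / ||u'||_L² = sqrt(3)/18 < C_P = 1/(3*π).

u(x) = -4·x^2·(1/3 − x)^2, so u'(x) = 8*x*(-18*x^2 + 9*x - 1)/9.
u(x) = -4·x^2·(1/3 − x)^2 vanishes at x = 0 and x = 1/3, so u ∈ H^1_0(0, 1/3). Differentiate via the product rule and integrate the resulting polynomials term by term.
  ∫_0^1/3 u² dx = ∫_0^1/3 (16*x^8 - 64*x^7/3 + 32*x^6/3 - 64*x^5/27 + 16*x^4/81) dx. Term by term:
    ∫_0^1/3 16*x^8 dx = 16/177147;  ∫_0^1/3 -64*x^7/3 dx = -8/19683;  ∫_0^1/3 32*x^6/3 dx = 32/45927;
    ∫_0^1/3 -64*x^5/27 dx = -32/59049;  ∫_0^1/3 16*x^4/81 dx = 16/98415.
  Sum: 16/177147 − 8/19683 + 32/45927 − 32/59049 + 16/98415 = 8/6200145.
  ∫_0^1/3 (u')² dx = ∫_0^1/3 (256*x^6 - 256*x^5 + 832*x^4/9 - 128*x^3/9 + 64*x^2/81) dx. Term by term:
    ∫_0^1/3 256*x^6 dx = 256/15309;  ∫_0^1/3 -256*x^5 dx = -128/2187;  ∫_0^1/3 832*x^4/9 dx = 832/10935;
    ∫_0^1/3 -128*x^3/9 dx = -32/729;  ∫_0^1/3 64*x^2/81 dx = 64/6561.
  Sum: 256/15309 − 128/2187 + 832/10935 − 32/729 + 64/6561 = 32/229635.
∫_0^1/3 u² dx = 8/6200145, so ||u||_L² = 2*sqrt(210)/25515.
∫_0^1/3 (u')² dx = 32/229635, so ||u'||_L² = 4*sqrt(70)/2835.
Ratio ||u||_L² / ||u'||_L² = sqrt(3)/18.
Sharp Poincaré constant on H^1_0(0, 1/3) is C_P = L/π = 1/(3*π), achieved by sin(3*π·x).
A polynomial bump cannot attain the sharp Poincaré constant (only the first sine eigenfunction does), so the ratio is strictly less than C_P, consistent with ||u||_L² ≤ C_P ||u'||_L².


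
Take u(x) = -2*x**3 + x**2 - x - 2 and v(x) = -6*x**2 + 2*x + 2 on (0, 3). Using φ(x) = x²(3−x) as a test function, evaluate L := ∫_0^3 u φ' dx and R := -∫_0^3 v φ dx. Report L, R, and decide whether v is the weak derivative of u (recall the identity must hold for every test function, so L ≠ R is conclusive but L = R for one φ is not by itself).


LHS = 513/4, RHS = 108. No, v is not the weak derivative of u.

u(x) = -2*x**3 + x**2 - x - 2, classical derivative u'(x) = -6*x**2 + 2*x - 1.
φ(x) = x²(3−x), so φ'(x) = 3*x*(2 - x).
Note φ(0) = φ(3) = 0, so the boundary term u·φ vanishes.
LHS = ∫_0^3 u(x) φ'(x) dx = ∫_0^3 (6*x^5 - 15*x^4 + 9*x^3 - 12*x) dx. Term by term:
  ∫_0^3 6*x^5 dx = 729;  ∫_0^3 -15*x^4 dx = -729;  ∫_0^3 9*x^3 dx = 729/4;
  ∫_0^3 -12*x dx = -54.
Sum: 729 − 729 + 729/4 − 54 = 513/4.
So LHS = 513/4.
∫_0^3 v(x) φ(x) dx = ∫_0^3 (6*x^5 - 20*x^4 + 4*x^3 + 6*x^2) dx. Term by term:
  ∫_0^3 6*x^5 dx = 729;  ∫_0^3 -20*x^4 dx = -972;  ∫_0^3 4*x^3 dx = 81;
  ∫_0^3 6*x^2 dx = 54.
Sum: 729 − 972 + 81 + 54 = -108.
So RHS = -∫_0^3 v(x) φ(x) dx = 108.
LHS − RHS = 81/4 ≠ 0, so the identity fails.
(For a valid weak derivative the identity must hold for EVERY test function, in particular this one. The failure shows v is NOT the weak derivative of u.)
Correct weak derivative would be u'(x) = -6*x**2 + 2*x - 1.


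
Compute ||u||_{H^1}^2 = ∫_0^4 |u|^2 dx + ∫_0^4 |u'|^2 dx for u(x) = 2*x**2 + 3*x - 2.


||u||_{H^1}^2 = 31468/15

The H^1 norm (squared) on an interval (0, L) is
  ||u||_{H^1}^2 = ∫_0^L u(x)^2 dx + ∫_0^L u'(x)^2 dx.
Compute u'(x) = 4*x + 3.
Then u(x)^2 = 4*x**4 + 12*x**3 + x**2 - 12*x + 4 and u'(x)^2 = 16*x**2 + 24*x + 9.
Integrate each monomial from 0 to 4 using ∫_0^4 c·x^n dx = c·4^(n+1)/(n+1):
  ∫_0^4 u(x)^2 dx = ∫_0^4 (4*x^4 + 12*x^3 + x^2 - 12*x + 4) dx. Term by term:
    ∫_0^4 4*x^4 dx = 4096/5;  ∫_0^4 12*x^3 dx = 768;  ∫_0^4 x^2 dx = 64/3;
    ∫_0^4 -12*x dx = -96;  ∫_0^4 4 dx = 16.
  Sum: 4096/5 + 768 + 64/3 − 96 + 16 = 22928/15.
  ∫_0^4 u'(x)^2 dx = ∫_0^4 (16*x^2 + 24*x + 9) dx. Term by term:
    ∫_0^4 16*x^2 dx = 1024/3;  ∫_0^4 24*x dx = 192;  ∫_0^4 9 dx = 36.
  Sum: 1024/3 + 192 + 36 = 1708/3.
Adding: ||u||_{H^1}^2 = 22928/15 + 1708/3 = 31468/15.


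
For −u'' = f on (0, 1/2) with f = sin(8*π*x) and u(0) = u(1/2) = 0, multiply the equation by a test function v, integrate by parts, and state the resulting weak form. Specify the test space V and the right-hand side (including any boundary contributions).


V = H^1_0(0, 1/2) (so v(0) = v(1/2) = 0); weak form: ∫_0^1/2 u'v' dx = ∫_0^1/2 (sin(8*π*x)) v dx for all v ∈ V.

Multiply both sides by a test function v and integrate from 0 to 1/2:
  ∫_0^1/2 −u''(x) v(x) dx = ∫_0^1/2 f(x) v(x) dx.
Integrate the LHS by parts once:
  ∫_0^1/2 −u'' v dx = −[u'(x) v(x)]_0^1/2 + ∫_0^1/2 u'(x) v'(x) dx.
Thus ∫_0^1/2 u'(x) v'(x) dx = ∫_0^1/2 f(x) v(x) dx + [u'(x) v(x)]_0^1/2.
Choose V so that boundary terms are either known or forced to vanish.
u is Dirichlet: u(0) = u(1/2) = 0. Let V = H^1_0(0, 1/2); then v(0) = v(1/2) = 0, and [u' v]_0^1/2 = 0.
Weak formulation: find u (satisfying any essential BC) such that ∫_0^1/2 u'(x) v'(x) dx = ∫_0^1/2 f v dx for all v ∈ V.
Substituting f(x) = sin(8*π*x), the right-hand side is ∫_0^1/2 (sin(8*π*x)) v dx.


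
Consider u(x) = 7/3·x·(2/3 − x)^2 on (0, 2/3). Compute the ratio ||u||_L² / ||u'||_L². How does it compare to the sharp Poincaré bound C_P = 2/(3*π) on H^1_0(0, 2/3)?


||u||_L² / ||u'||_L² = sqrt(14)/21 < C_P = 2/(3*π).

u(x) = 7/3·x·(2/3 − x)^2, so u'(x) = 7*x^2 - 56*x/9 + 28/27.
u(x) = 7/3·x·(2/3 − x)^2 vanishes at x = 0 and x = 2/3, so u ∈ H^1_0(0, 2/3). Differentiate via the product rule and integrate the resulting polynomials term by term.
  ∫_0^2/3 u² dx = ∫_0^2/3 (49*x^6/9 - 392*x^5/27 + 392*x^4/27 - 1568*x^3/243 + 784*x^2/729) dx. Term by term:
    ∫_0^2/3 49*x^6/9 dx = 896/19683;  ∫_0^2/3 -392*x^5/27 dx = -12544/59049;  ∫_0^2/3 392*x^4/27 dx = 12544/32805;
    ∫_0^2/3 -1568*x^3/243 dx = -6272/19683;  ∫_0^2/3 784*x^2/729 dx = 6272/59049.
  Sum: 896/19683 − 12544/59049 + 12544/32805 − 6272/19683 + 6272/59049 = 896/295245.
  ∫_0^2/3 (u')² dx = ∫_0^2/3 (49*x^4 - 784*x^3/9 + 4312*x^2/81 - 3136*x/243 + 784/729) dx. Term by term:
    ∫_0^2/3 49*x^4 dx = 1568/1215;  ∫_0^2/3 -784*x^3/9 dx = -3136/729;  ∫_0^2/3 4312*x^2/81 dx = 34496/6561;
    ∫_0^2/3 -3136*x/243 dx = -6272/2187;  ∫_0^2/3 784/729 dx = 1568/2187.
  Sum: 1568/1215 − 3136/729 + 34496/6561 − 6272/2187 + 1568/2187 = 3136/32805.
∫_0^2/3 u² dx = 896/295245, so ||u||_L² = 8*sqrt(70)/1215.
∫_0^2/3 (u')² dx = 3136/32805, so ||u'||_L² = 56*sqrt(5)/405.
Ratio ||u||_L² / ||u'||_L² = sqrt(14)/21.
Sharp Poincaré constant on H^1_0(0, 2/3) is C_P = L/π = 2/(3*π), achieved by sin(3*π/2·x).
A polynomial bump cannot attain the sharp Poincaré constant (only the first sine eigenfunction does), so the ratio is strictly less than C_P, consistent with ||u||_L² ≤ C_P ||u'||_L².


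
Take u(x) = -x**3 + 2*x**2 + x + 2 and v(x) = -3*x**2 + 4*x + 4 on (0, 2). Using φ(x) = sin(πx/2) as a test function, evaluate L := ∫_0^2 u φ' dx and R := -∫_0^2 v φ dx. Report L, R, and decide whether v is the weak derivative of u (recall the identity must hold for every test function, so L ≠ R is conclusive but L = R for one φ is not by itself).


LHS = -96/π^3 + 4/π, RHS = -96/π^3 - 8/π. No, v is not the weak derivative of u.

u(x) = -x**3 + 2*x**2 + x + 2, classical derivative u'(x) = -3*x**2 + 4*x + 1.
φ(x) = sin(πx/2), so φ'(x) = π*cos(π*x/2)/2.
Note φ(0) = φ(2) = 0, so the boundary term u·φ vanishes.
LHS = ∫_0^2 u(x) φ'(x) dx = ∫_0^2 (-π*x^3*cos(π*x/2)/2 + π*x^2*cos(π*x/2) + π*x*cos(π*x/2)/2 + π*cos(π*x/2)) dx. Term by term:
  ∫_0^2 π*cos(π*x/2) dx = 0;  ∫_0^2 π*x^2*cos(π*x/2) dx = -16/π;  ∫_0^2 π*x*cos(π*x/2)/2 dx = -4/π;
  ∫_0^2 -π*x^3*cos(π*x/2)/2 dx = -96/π^3 + 24/π.
Sum: 0 − 16/π − 4/π + -96/π^3 + 24/π = -96/π^3 + 4/π.
So LHS = -96/π^3 + 4/π.
∫_0^2 v(x) φ(x) dx = ∫_0^2 (-3*x^2*sin(π*x/2) + 4*x*sin(π*x/2) + 4*sin(π*x/2)) dx. Term by term:
  ∫_0^2 4*sin(π*x/2) dx = 16/π;  ∫_0^2 -3*x^2*sin(π*x/2) dx = -24/π + 96/π^3;  ∫_0^2 4*x*sin(π*x/2) dx = 16/π.
Sum: 16/π + -24/π + 96/π^3 + 16/π = 8/π + 96/π^3.
So RHS = -∫_0^2 v(x) φ(x) dx = -96/π^3 - 8/π.
LHS − RHS = 12/π ≠ 0, so the identity fails.
(For a valid weak derivative the identity must hold for EVERY test function, in particular this one. The failure shows v is NOT the weak derivative of u.)
Correct weak derivative would be u'(x) = -3*x**2 + 4*x + 1.


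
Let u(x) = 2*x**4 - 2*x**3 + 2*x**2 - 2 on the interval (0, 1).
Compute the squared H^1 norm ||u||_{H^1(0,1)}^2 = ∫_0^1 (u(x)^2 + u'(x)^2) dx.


||u||_{H^1}^2 = 2783/315

The H^1 norm (squared) on an interval (0, L) is
  ||u||_{H^1}^2 = ∫_0^L u(x)^2 dx + ∫_0^L u'(x)^2 dx.
Compute u'(x) = 8*x**3 - 6*x**2 + 4*x.
Then u(x)^2 = 4*x**8 - 8*x**7 + 12*x**6 - 8*x**5 - 4*x**4 + 8*x**3 - 8*x**2 + 4 and u'(x)^2 = 64*x**6 - 96*x**5 + 100*x**4 - 48*x**3 + 16*x**2.
Integrate each monomial from 0 to 1 using ∫_0^1 c·x^n dx = c·1^(n+1)/(n+1):
  ∫_0^1 u(x)^2 dx = ∫_0^1 (4*x^8 - 8*x^7 + 12*x^6 - 8*x^5 - 4*x^4 + 8*x^3 - 8*x^2 + 4) dx. Term by term:
    ∫_0^1 4*x^8 dx = 4/9;  ∫_0^1 -8*x^7 dx = -1;  ∫_0^1 12*x^6 dx = 12/7;
    ∫_0^1 -8*x^5 dx = -4/3;  ∫_0^1 -4*x^4 dx = -4/5;  ∫_0^1 8*x^3 dx = 2;
    ∫_0^1 -8*x^2 dx = -8/3;  ∫_0^1 4 dx = 4.
  Sum: 4/9 − 1 + 12/7 − 4/3 − 4/5 + 2 − 8/3 + 4 = 743/315.
  ∫_0^1 u'(x)^2 dx = ∫_0^1 (64*x^6 - 96*x^5 + 100*x^4 - 48*x^3 + 16*x^2) dx. Term by term:
    ∫_0^1 64*x^6 dx = 64/7;  ∫_0^1 -96*x^5 dx = -16;  ∫_0^1 100*x^4 dx = 20;
    ∫_0^1 -48*x^3 dx = -12;  ∫_0^1 16*x^2 dx = 16/3.
  Sum: 64/7 − 16 + 20 − 12 + 16/3 = 136/21.
Adding: ||u||_{H^1}^2 = 743/315 + 136/21 = 2783/315.


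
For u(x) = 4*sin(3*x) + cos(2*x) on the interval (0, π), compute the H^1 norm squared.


||u||_{H^1(0,π)}^2 = 48 + 165*π/2

u'(x) = -2*sin(2*x) + 12*cos(3*x).
Expand u² and (u')² and integrate term by term on (0, π), using: for integers n ≥ 1, ∫_0^π sin²(nx) dx = ∫_0^π cos²(nx) dx = π/2; for n ≠ n', ∫_0^π sin(nx)sin(n'x) dx = ∫_0^π cos(nx)cos(n'x) dx = 0; and by product-to-sum, ∫_0^π sin(nx)cos(n'x) dx = ½∫_0^π [sin((n+n')x) + sin((n−n')x)] dx, which is 0 when n+n' is even and 2n/(n²−n'²) when n+n' is odd (it need not vanish on (0, π)).
  u² squared terms: (4)²·∫sin(3x)² dx = 16·π/2 = 8*π;  (1)²·∫cos(2x)² dx = 1·π/2 = π/2.
  u² cross terms: 2·(4)·(1)·∫sin(3x)·cos(2x) dx = 8·(6/5) = 48/5.
  So ∫_0^π u² dx = 8*π + π/2 + 48/5 = 48/5 + 17*π/2.
  (u')² squared terms: (-2)²·∫sin(2x)² dx = 4·π/2 = 2*π;  (12)²·∫cos(3x)² dx = 144·π/2 = 72*π.
  (u')² cross terms: 2·(-2)·(12)·∫sin(2x)·cos(3x) dx = -48·(-4/5) = 192/5.
  So ∫_0^π (u')² dx = 2*π + 72*π + 192/5 = 192/5 + 74*π.
||u||_{H^1}^2 = (48/5 + 17*π/2) + (192/5 + 74*π) = 48 + 165*π/2.


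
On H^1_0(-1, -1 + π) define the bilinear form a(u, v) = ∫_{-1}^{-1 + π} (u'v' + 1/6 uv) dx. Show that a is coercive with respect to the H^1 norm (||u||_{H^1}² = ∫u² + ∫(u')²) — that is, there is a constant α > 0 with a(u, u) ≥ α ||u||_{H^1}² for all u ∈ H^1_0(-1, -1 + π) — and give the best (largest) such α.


α = 7/12

Coercivity of a(·,·) on H^1_0(-1, -1 + π) means a(u, u) ≥ α ||u||_{H^1}² for every u ∈ H^1_0.
The interval has length L = π, and Poincaré/coercivity depend only on L. Here a(u, u) = ∫(u')² + (1/6)·∫u².
Here 0 < c = 1/6 < 1. The condition a(u,u) ≥ α||u||_{H^1}² reads (1−α)∫(u')² ≥ (α−c)∫u². Any admissible α is ≤ 1 (rapidly oscillating u have ∫u²/∫(u')² → 0), and α = 1 would force 0 ≥ (1−c)∫u², impossible since c < 1; so 1−α > 0. By the sharp Poincaré inequality on H^1_0 of an interval of length L, ∫(u')² ≥ (π/L)²∫u² with equality for the first sine mode sin(π(x−x₀)/L) (x₀ the left endpoint), so the inequality holds for all u iff (1−α)(π/L)² ≥ α − c, i.e. α ≤ ((π/L)² + c)/((π/L)² + 1) = (1 + c(L/π)²)/(1 + (L/π)²). With (π/L)² = 1 and c = 1/6, the largest admissible constant is α = ((π/L)² + c)/((π/L)² + 1).
Simplifying, α = 7/12.


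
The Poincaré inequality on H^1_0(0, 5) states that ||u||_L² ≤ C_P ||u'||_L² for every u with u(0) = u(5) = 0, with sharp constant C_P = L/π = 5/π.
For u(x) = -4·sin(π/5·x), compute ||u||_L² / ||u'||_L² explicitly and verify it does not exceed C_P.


||u||_L² / ||u'||_L² = 5/π = C_P.

u(x) = -4·sin(π/5·x), so u'(x) = -4*π*cos(π*x/5)/5.
Writing u(x) = A·sin(kπx/L) with A = -4 and k = 1, use ∫_0^L sin²(kπx/L) dx = L/2 and ∫_0^L cos²(kπx/L) dx = L/2.
u² = 16·sin²(π/5·x) and (u')² = 16*π^2/25·cos²(π/5·x), and each of sin², cos² integrates to L/2 = 5/2 over (0, 5).
∫_0^5 u² dx = 40, so ||u||_L² = 2*sqrt(10).
∫_0^5 (u')² dx = 8*π^2/5, so ||u'||_L² = 2*sqrt(10)*π/5.
Ratio ||u||_L² / ||u'||_L² = 5/π.
Sharp Poincaré constant on H^1_0(0, 5) is C_P = L/π = 5/π, achieved by sin(π/5·x).
This is the k = 1 eigenfunction (up to amplitude), so the ratio equals the sharp Poincaré constant exactly.


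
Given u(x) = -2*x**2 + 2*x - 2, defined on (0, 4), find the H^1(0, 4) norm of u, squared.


||u||_{H^1}^2 = 11168/15

The H^1 norm (squared) on an interval (0, L) is
  ||u||_{H^1}^2 = ∫_0^L u(x)^2 dx + ∫_0^L u'(x)^2 dx.
Compute u'(x) = 2 - 4*x.
Then u(x)^2 = 4*x**4 - 8*x**3 + 12*x**2 - 8*x + 4 and u'(x)^2 = 16*x**2 - 16*x + 4.
Integrate each monomial from 0 to 4 using ∫_0^4 c·x^n dx = c·4^(n+1)/(n+1):
  ∫_0^4 u(x)^2 dx = ∫_0^4 (4*x^4 - 8*x^3 + 12*x^2 - 8*x + 4) dx. Term by term:
    ∫_0^4 4*x^4 dx = 4096/5;  ∫_0^4 -8*x^3 dx = -512;  ∫_0^4 12*x^2 dx = 256;
    ∫_0^4 -8*x dx = -64;  ∫_0^4 4 dx = 16.
  Sum: 4096/5 − 512 + 256 − 64 + 16 = 2576/5.
  ∫_0^4 u'(x)^2 dx = ∫_0^4 (16*x^2 - 16*x + 4) dx. Term by term:
    ∫_0^4 16*x^2 dx = 1024/3;  ∫_0^4 -16*x dx = -128;  ∫_0^4 4 dx = 16.
  Sum: 1024/3 − 128 + 16 = 688/3.
Adding: ||u||_{H^1}^2 = 2576/5 + 688/3 = 11168/15.


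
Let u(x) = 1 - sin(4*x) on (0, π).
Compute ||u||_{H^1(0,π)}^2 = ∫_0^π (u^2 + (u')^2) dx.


||u||_{H^1(0,π)}^2 = 19*π/2

u'(x) = -4*cos(4*x).
Expand u² and (u')² and integrate term by term on (0, π), using: for integers n ≥ 1, ∫_0^π sin²(nx) dx = ∫_0^π cos²(nx) dx = π/2; for n ≠ n', ∫_0^π sin(nx)sin(n'x) dx = ∫_0^π cos(nx)cos(n'x) dx = 0; and by product-to-sum, ∫_0^π sin(nx)cos(n'x) dx = ½∫_0^π [sin((n+n')x) + sin((n−n')x)] dx, which is 0 when n+n' is even and 2n/(n²−n'²) when n+n' is odd (it need not vanish on (0, π)). For the constant mode: ∫_0^π 1 dx = π, ∫_0^π cos(nx) dx = 0, ∫_0^π sin(nx) dx = (1−(−1)^n)/n.
  u² squared terms: (1)²·∫1 dx = 1·π = π;  (-1)²·∫sin(4x)² dx = 1·π/2 = π/2.
  u² cross terms: 2·(1)·(-1)·∫1·sin(4x) dx = -2·(0) = 0.
  So ∫_0^π u² dx = π + π/2 + 0 = 3*π/2.
  (u')² squared terms: (-4)²·∫cos(4x)² dx = 16·π/2 = 8*π.
  So ∫_0^π (u')² dx = 8*π.
||u||_{H^1}^2 = (3*π/2) + (8*π) = 19*π/2.


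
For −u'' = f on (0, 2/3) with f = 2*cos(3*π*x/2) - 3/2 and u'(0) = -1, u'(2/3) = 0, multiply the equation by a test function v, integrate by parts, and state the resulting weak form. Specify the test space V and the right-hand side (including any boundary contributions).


V = H^1(0, 2/3) (v unrestricted at boundary; u is determined up to an additive constant); weak form: ∫_0^2/3 u'v' dx = ∫_0^2/3 (2*cos(3*π*x/2) - 3/2) v dx + v(0) for all v ∈ V.

Multiply both sides by a test function v and integrate from 0 to 2/3:
  ∫_0^2/3 −u''(x) v(x) dx = ∫_0^2/3 f(x) v(x) dx.
Integrate the LHS by parts once:
  ∫_0^2/3 −u'' v dx = −[u'(x) v(x)]_0^2/3 + ∫_0^2/3 u'(x) v'(x) dx.
Thus ∫_0^2/3 u'(x) v'(x) dx = ∫_0^2/3 f(x) v(x) dx + [u'(x) v(x)]_0^2/3.
Choose V so that boundary terms are either known or forced to vanish.
u has inhomogeneous Neumann u'(0) = -1, u'(2/3) = 0. [u' v]_0^2/3 = (0)·v(2/3) − (-1)·v(0) = v(0). Take V = H^1(0, 2/3); boundary term becomes part of RHS.
Weak formulation: find u (satisfying any essential BC) such that ∫_0^2/3 u'(x) v'(x) dx = ∫_0^2/3 f v dx + v(0) for all v ∈ V (Neumann data are natural BCs: they enter the RHS as boundary terms).
Substituting f(x) = 2*cos(3*π*x/2) - 3/2, the right-hand side is ∫_0^2/3 (2*cos(3*π*x/2) - 3/2) v dx + v(0).
Compatibility check (pure Neumann): taking v ≡ 1 ∈ V gives 0 = ∫_0^2/3 f dx + (0) − (-1), i.e. ∫_0^2/3 f dx must equal u'(0) − u'(2/3) = -1. Indeed ∫_0^2/3 (2*cos(3*π*x/2) - 3/2) dx = -1, so the data are compatible. The solution is then unique only up to an additive constant (fix it e.g. by requiring ∫_0^2/3 u dx = 0).


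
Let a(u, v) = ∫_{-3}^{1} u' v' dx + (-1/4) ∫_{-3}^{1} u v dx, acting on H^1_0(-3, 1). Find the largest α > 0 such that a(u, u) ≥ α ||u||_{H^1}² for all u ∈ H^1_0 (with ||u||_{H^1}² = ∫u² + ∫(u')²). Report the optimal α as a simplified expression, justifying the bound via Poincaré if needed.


α = (-4 + π^2)/(π^2 + 16)

Coercivity of a(·,·) on H^1_0(-3, 1) means a(u, u) ≥ α ||u||_{H^1}² for every u ∈ H^1_0.
The interval has length L = 4, and Poincaré/coercivity depend only on L. Here a(u, u) = ∫(u')² + (-1/4)·∫u².
Here c = -1/4 < 0 with |c| < (π/L)² = π^2/16, so coercivity still holds. The condition a(u,u) ≥ α||u||_{H^1}² reads (1−α)∫(u')² ≥ (α−c)∫u². Any admissible α is ≤ 1 (rapidly oscillating u have ∫u²/∫(u')² → 0), and α = 1 would force 0 ≥ (1−c)∫u², impossible since c < 1; so 1−α > 0. By the sharp Poincaré inequality on H^1_0 of an interval of length L, ∫(u')² ≥ (π/L)²∫u² with equality for the first sine mode sin(π(x−x₀)/L) (x₀ the left endpoint), so the inequality holds for all u iff (1−α)(π/L)² ≥ α − c, i.e. α ≤ ((π/L)² + c)/((π/L)² + 1) = (1 + c(L/π)²)/(1 + (L/π)²). (Direct route, valid since c ≤ 0: Poincaré gives c∫u² ≥ c(L/π)²∫(u')², so a(u,u) ≥ (1 + c(L/π)²)∫(u')², while ||u||_{H^1}² ≤ (1 + (L/π)²)∫(u')²; dividing yields the same α.) With (π/L)² = π^2/16 and c = -1/4, the largest admissible constant is α = ((π/L)² + c)/((π/L)² + 1).
Simplifying, α = (-4 + π^2)/(π^2 + 16).


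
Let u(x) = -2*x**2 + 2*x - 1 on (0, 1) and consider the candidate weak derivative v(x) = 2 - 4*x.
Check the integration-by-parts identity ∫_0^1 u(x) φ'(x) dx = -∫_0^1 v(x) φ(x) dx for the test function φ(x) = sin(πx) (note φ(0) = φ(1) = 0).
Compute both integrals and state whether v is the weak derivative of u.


LHS = 0, RHS = 0. Yes, v = u' weakly.

u(x) = -2*x**2 + 2*x - 1, classical derivative u'(x) = 2 - 4*x.
φ(x) = sin(πx), so φ'(x) = π*cos(π*x).
Note φ(0) = φ(1) = 0, so the boundary term u·φ vanishes.
LHS = ∫_0^1 u(x) φ'(x) dx = ∫_0^1 (-2*π*x^2*cos(π*x) + 2*π*x*cos(π*x) - π*cos(π*x)) dx. Term by term:
  ∫_0^1 -π*cos(π*x) dx = 0;  ∫_0^1 -2*π*x^2*cos(π*x) dx = 4/π;  ∫_0^1 2*π*x*cos(π*x) dx = -4/π.
Sum: 0 + 4/π − 4/π = 0.
So LHS = 0.
∫_0^1 v(x) φ(x) dx = ∫_0^1 (-4*x*sin(π*x) + 2*sin(π*x)) dx. Term by term:
  ∫_0^1 2*sin(π*x) dx = 4/π;  ∫_0^1 -4*x*sin(π*x) dx = -4/π.
Sum: 4/π − 4/π = 0.
So RHS = -∫_0^1 v(x) φ(x) dx = 0.
LHS = RHS, so the identity holds for this test φ.
Moreover u is smooth here and v(x) = u'(x) = 2 - 4*x pointwise, so the identity holds for every test function. Hence v is the weak derivative of u.


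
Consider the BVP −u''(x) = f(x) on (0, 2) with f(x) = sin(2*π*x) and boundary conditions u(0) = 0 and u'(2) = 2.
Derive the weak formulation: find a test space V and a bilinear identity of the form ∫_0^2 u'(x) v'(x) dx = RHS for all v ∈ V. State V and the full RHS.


V = {v ∈ H^1(0, 2) : v(0) = 0} (test functions vanish at x = 0 where u is specified); weak form: ∫_0^2 u'v' dx = ∫_0^2 (sin(2*π*x)) v dx + 2·v(2) for all v ∈ V.

Multiply both sides by a test function v and integrate from 0 to 2:
  ∫_0^2 −u''(x) v(x) dx = ∫_0^2 f(x) v(x) dx.
Integrate the LHS by parts once:
  ∫_0^2 −u'' v dx = −[u'(x) v(x)]_0^2 + ∫_0^2 u'(x) v'(x) dx.
Thus ∫_0^2 u'(x) v'(x) dx = ∫_0^2 f(x) v(x) dx + [u'(x) v(x)]_0^2.
Choose V so that boundary terms are either known or forced to vanish.
Mixed BC: u(0) = 0 (Dirichlet) and u'(2) = 2 (Neumann). Define V = {v ∈ H^1(0, 2) : v(0) = 0}. Then [u' v]_0^2 = u'(2)·v(2) − u'(0)·0 = 2·v(2).
Weak formulation: find u (satisfying any essential BC) such that ∫_0^2 u'(x) v'(x) dx = ∫_0^2 f v dx + 2·v(2) for all v ∈ V (Dirichlet at 0 absorbed into V; Neumann datum at x = 2 contributes the boundary term).
Substituting f(x) = sin(2*π*x), the right-hand side is ∫_0^2 (sin(2*π*x)) v dx + 2·v(2).


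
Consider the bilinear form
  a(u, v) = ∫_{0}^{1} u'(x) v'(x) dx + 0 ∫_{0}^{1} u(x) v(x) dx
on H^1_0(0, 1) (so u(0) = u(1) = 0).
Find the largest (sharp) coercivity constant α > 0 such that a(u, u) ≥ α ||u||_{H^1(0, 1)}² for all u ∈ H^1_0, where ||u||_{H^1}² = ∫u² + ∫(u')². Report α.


α = π^2/(1 + π^2)

Coercivity of a(·,·) on H^1_0(0, 1) means a(u, u) ≥ α ||u||_{H^1}² for every u ∈ H^1_0.
The interval has length L = 1, and Poincaré/coercivity depend only on L. Here a(u, u) = ∫(u')² + (0)·∫u².
Here c = 0, so a(u,u) = ∫(u')² alone. The condition a(u,u) ≥ α||u||_{H^1}² reads (1−α)∫(u')² ≥ (α−c)∫u². Any admissible α is ≤ 1 (rapidly oscillating u have ∫u²/∫(u')² → 0), and α = 1 would force 0 ≥ (1−c)∫u², impossible since c < 1; so 1−α > 0. By the sharp Poincaré inequality on H^1_0 of an interval of length L, ∫(u')² ≥ (π/L)²∫u² with equality for the first sine mode sin(π(x−x₀)/L) (x₀ the left endpoint), so the inequality holds for all u iff (1−α)(π/L)² ≥ α − c, i.e. α ≤ ((π/L)² + c)/((π/L)² + 1) = (1 + c(L/π)²)/(1 + (L/π)²). (Direct route, valid since c ≤ 0: Poincaré gives c∫u² ≥ c(L/π)²∫(u')², so a(u,u) ≥ (1 + c(L/π)²)∫(u')², while ||u||_{H^1}² ≤ (1 + (L/π)²)∫(u')²; dividing yields the same α.) With (π/L)² = π^2 and c = 0, the largest admissible constant is α = ((π/L)² + c)/((π/L)² + 1).
Simplifying, α = π^2/(1 + π^2).


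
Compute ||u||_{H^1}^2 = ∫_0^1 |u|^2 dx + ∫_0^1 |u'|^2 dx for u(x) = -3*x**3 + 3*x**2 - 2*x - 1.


||u||_{H^1}^2 = 1789/210

The H^1 norm (squared) on an interval (0, L) is
  ||u||_{H^1}^2 = ∫_0^L u(x)^2 dx + ∫_0^L u'(x)^2 dx.
Compute u'(x) = -9*x**2 + 6*x - 2.
Then u(x)^2 = 9*x**6 - 18*x**5 + 21*x**4 - 6*x**3 - 2*x**2 + 4*x + 1 and u'(x)^2 = 81*x**4 - 108*x**3 + 72*x**2 - 24*x + 4.
Integrate each monomial from 0 to 1 using ∫_0^1 c·x^n dx = c·1^(n+1)/(n+1):
  ∫_0^1 u(x)^2 dx = ∫_0^1 (9*x^6 - 18*x^5 + 21*x^4 - 6*x^3 - 2*x^2 + 4*x + 1) dx. Term by term:
    ∫_0^1 9*x^6 dx = 9/7;  ∫_0^1 -18*x^5 dx = -3;  ∫_0^1 21*x^4 dx = 21/5;
    ∫_0^1 -6*x^3 dx = -3/2;  ∫_0^1 -2*x^2 dx = -2/3;  ∫_0^1 4*x dx = 2;
    ∫_0^1 1 dx = 1.
  Sum: 9/7 − 3 + 21/5 − 3/2 − 2/3 + 2 + 1 = 697/210.
  ∫_0^1 u'(x)^2 dx = ∫_0^1 (81*x^4 - 108*x^3 + 72*x^2 - 24*x + 4) dx. Term by term:
    ∫_0^1 81*x^4 dx = 81/5;  ∫_0^1 -108*x^3 dx = -27;  ∫_0^1 72*x^2 dx = 24;
    ∫_0^1 -24*x dx = -12;  ∫_0^1 4 dx = 4.
  Sum: 81/5 − 27 + 24 − 12 + 4 = 26/5.
Adding: ||u||_{H^1}^2 = 697/210 + 26/5 = 1789/210.


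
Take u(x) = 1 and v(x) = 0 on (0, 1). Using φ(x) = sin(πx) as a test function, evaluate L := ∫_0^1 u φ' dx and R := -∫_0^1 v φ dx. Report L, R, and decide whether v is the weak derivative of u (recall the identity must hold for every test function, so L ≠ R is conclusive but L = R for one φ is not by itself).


LHS = 0, RHS = 0. Yes, v = u' weakly.

u(x) = 1, classical derivative u'(x) = 0.
φ(x) = sin(πx), so φ'(x) = π*cos(π*x).
Note φ(0) = φ(1) = 0, so the boundary term u·φ vanishes.
LHS = ∫_0^1 u(x) φ'(x) dx = ∫_0^1 (π*cos(π*x)) dx. Term by term:
  ∫_0^1 π*cos(π*x) dx = 0.
So LHS = 0.
∫_0^1 v(x) φ(x) dx = ∫_0^1 (0) dx. Term by term:
  ∫_0^1 0 dx = 0.
So RHS = -∫_0^1 v(x) φ(x) dx = 0.
LHS = RHS, so the identity holds for this test φ.
Moreover u is smooth here and v(x) = u'(x) = 0 pointwise, so the identity holds for every test function. Hence v is the weak derivative of u.


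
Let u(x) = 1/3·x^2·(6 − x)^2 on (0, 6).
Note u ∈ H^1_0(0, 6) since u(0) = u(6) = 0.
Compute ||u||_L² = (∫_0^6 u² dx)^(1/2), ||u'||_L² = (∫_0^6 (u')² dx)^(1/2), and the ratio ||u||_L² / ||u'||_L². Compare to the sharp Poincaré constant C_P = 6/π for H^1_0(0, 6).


||u||_L² / ||u'||_L² = sqrt(3) < C_P = 6/π.

u(x) = 1/3·x^2·(6 − x)^2, so u'(x) = 4*x*(x - 6)*(x - 3)/3.
u(x) = 1/3·x^2·(6 − x)^2 vanishes at x = 0 and x = 6, so u ∈ H^1_0(0, 6). Differentiate via the product rule and integrate the resulting polynomials term by term.
  ∫_0^6 u² dx = ∫_0^6 (x^8/9 - 8*x^7/3 + 24*x^6 - 96*x^5 + 144*x^4) dx. Term by term:
    ∫_0^6 x^8/9 dx = 124416;  ∫_0^6 -8*x^7/3 dx = -559872;  ∫_0^6 24*x^6 dx = 6718464/7;
    ∫_0^6 -96*x^5 dx = -746496;  ∫_0^6 144*x^4 dx = 1119744/5.
  Sum: 124416 − 559872 + 6718464/7 − 746496 + 1119744/5 = 62208/35.
  ∫_0^6 (u')² dx = ∫_0^6 (16*x^6/9 - 32*x^5 + 208*x^4 - 576*x^3 + 576*x^2) dx. Term by term:
    ∫_0^6 16*x^6/9 dx = 497664/7;  ∫_0^6 -32*x^5 dx = -248832;  ∫_0^6 208*x^4 dx = 1617408/5;
    ∫_0^6 -576*x^3 dx = -186624;  ∫_0^6 576*x^2 dx = 41472.
  Sum: 497664/7 − 248832 + 1617408/5 − 186624 + 41472 = 20736/35.
∫_0^6 u² dx = 62208/35, so ||u||_L² = 144*sqrt(105)/35.
∫_0^6 (u')² dx = 20736/35, so ||u'||_L² = 144*sqrt(35)/35.
Ratio ||u||_L² / ||u'||_L² = sqrt(3).
Sharp Poincaré constant on H^1_0(0, 6) is C_P = L/π = 6/π, achieved by sin(π/6·x).
A polynomial bump cannot attain the sharp Poincaré constant (only the first sine eigenfunction does), so the ratio is strictly less than C_P, consistent with ||u||_L² ≤ C_P ||u'||_L².


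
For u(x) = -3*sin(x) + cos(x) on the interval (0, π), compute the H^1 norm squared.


||u||_{H^1(0,π)}^2 = 10*π

u'(x) = -sin(x) - 3*cos(x).
Expand u² and (u')² and integrate term by term on (0, π), using: for integers n ≥ 1, ∫_0^π sin²(nx) dx = ∫_0^π cos²(nx) dx = π/2; for n ≠ n', ∫_0^π sin(nx)sin(n'x) dx = ∫_0^π cos(nx)cos(n'x) dx = 0; and by product-to-sum, ∫_0^π sin(nx)cos(n'x) dx = ½∫_0^π [sin((n+n')x) + sin((n−n')x)] dx, which is 0 when n+n' is even and 2n/(n²−n'²) when n+n' is odd (it need not vanish on (0, π)).
  u² squared terms: (-3)²·∫sin(x)² dx = 9·π/2 = 9*π/2;  (1)²·∫cos(x)² dx = 1·π/2 = π/2.
  u² cross terms: 2·(-3)·(1)·∫sin(x)·cos(x) dx = -6·(0) = 0.
  So ∫_0^π u² dx = 9*π/2 + π/2 + 0 = 5*π.
  (u')² squared terms: (-1)²·∫sin(x)² dx = 1·π/2 = π/2;  (-3)²·∫cos(x)² dx = 9·π/2 = 9*π/2.
  (u')² cross terms: 2·(-1)·(-3)·∫sin(x)·cos(x) dx = 6·(0) = 0.
  So ∫_0^π (u')² dx = π/2 + 9*π/2 + 0 = 5*π.
||u||_{H^1}^2 = (5*π) + (5*π) = 10*π.


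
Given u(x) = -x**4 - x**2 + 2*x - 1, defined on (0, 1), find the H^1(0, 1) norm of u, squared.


||u||_{H^1}^2 = 992/315

The H^1 norm (squared) on an interval (0, L) is
  ||u||_{H^1}^2 = ∫_0^L u(x)^2 dx + ∫_0^L u'(x)^2 dx.
Compute u'(x) = -4*x**3 - 2*x + 2.
Then u(x)^2 = x**8 + 2*x**6 - 4*x**5 + 3*x**4 - 4*x**3 + 6*x**2 - 4*x + 1 and u'(x)^2 = 16*x**6 + 16*x**4 - 16*x**3 + 4*x**2 - 8*x + 4.
Integrate each monomial from 0 to 1 using ∫_0^1 c·x^n dx = c·1^(n+1)/(n+1):
  ∫_0^1 u(x)^2 dx = ∫_0^1 (x^8 + 2*x^6 - 4*x^5 + 3*x^4 - 4*x^3 + 6*x^2 - 4*x + 1) dx. Term by term:
    ∫_0^1 x^8 dx = 1/9;  ∫_0^1 2*x^6 dx = 2/7;  ∫_0^1 -4*x^5 dx = -2/3;
    ∫_0^1 3*x^4 dx = 3/5;  ∫_0^1 -4*x^3 dx = -1;  ∫_0^1 6*x^2 dx = 2;
    ∫_0^1 -4*x dx = -2;  ∫_0^1 1 dx = 1.
  Sum: 1/9 + 2/7 − 2/3 + 3/5 − 1 + 2 − 2 + 1 = 104/315.
  ∫_0^1 u'(x)^2 dx = ∫_0^1 (16*x^6 + 16*x^4 - 16*x^3 + 4*x^2 - 8*x + 4) dx. Term by term:
    ∫_0^1 16*x^6 dx = 16/7;  ∫_0^1 16*x^4 dx = 16/5;  ∫_0^1 -16*x^3 dx = -4;
    ∫_0^1 4*x^2 dx = 4/3;  ∫_0^1 -8*x dx = -4;  ∫_0^1 4 dx = 4.
  Sum: 16/7 + 16/5 − 4 + 4/3 − 4 + 4 = 296/105.
Adding: ||u||_{H^1}^2 = 104/315 + 296/105 = 992/315.


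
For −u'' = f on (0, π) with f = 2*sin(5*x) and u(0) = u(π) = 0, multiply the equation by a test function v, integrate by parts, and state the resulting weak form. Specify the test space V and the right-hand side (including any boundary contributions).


V = H^1_0(0, π) (so v(0) = v(π) = 0); weak form: ∫_0^π u'v' dx = ∫_0^π (2*sin(5*x)) v dx for all v ∈ V.

Multiply both sides by a test function v and integrate from 0 to π:
  ∫_0^π −u''(x) v(x) dx = ∫_0^π f(x) v(x) dx.
Integrate the LHS by parts once:
  ∫_0^π −u'' v dx = −[u'(x) v(x)]_0^π + ∫_0^π u'(x) v'(x) dx.
Thus ∫_0^π u'(x) v'(x) dx = ∫_0^π f(x) v(x) dx + [u'(x) v(x)]_0^π.
Choose V so that boundary terms are either known or forced to vanish.
u is Dirichlet: u(0) = u(π) = 0. Let V = H^1_0(0, π); then v(0) = v(π) = 0, and [u' v]_0^π = 0.
Weak formulation: find u (satisfying any essential BC) such that ∫_0^π u'(x) v'(x) dx = ∫_0^π f v dx for all v ∈ V.
Substituting f(x) = 2*sin(5*x), the right-hand side is ∫_0^π (2*sin(5*x)) v dx.


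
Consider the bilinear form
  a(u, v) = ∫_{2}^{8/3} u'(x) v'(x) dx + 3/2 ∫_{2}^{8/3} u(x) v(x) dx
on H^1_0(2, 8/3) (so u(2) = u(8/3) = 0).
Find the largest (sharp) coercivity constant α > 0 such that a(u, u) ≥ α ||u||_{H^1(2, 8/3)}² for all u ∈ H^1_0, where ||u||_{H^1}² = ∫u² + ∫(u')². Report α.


α = 1

Coercivity of a(·,·) on H^1_0(2, 8/3) means a(u, u) ≥ α ||u||_{H^1}² for every u ∈ H^1_0.
The interval has length L = 2/3, and Poincaré/coercivity depend only on L. Here a(u, u) = ∫(u')² + (3/2)·∫u².
Here c = 3/2 ≥ 1, so a(u,u) = ∫(u')² + c∫u² ≥ ∫(u')² + ∫u² = ||u||_{H^1}², i.e. α = 1 works. No larger α is possible: a(u,u) ≥ α||u||_{H^1}² means (1−α)∫(u')² ≥ (α−c)∫u², and for the modes u_n = sin(nπ(x−x₀)/L) (x₀ the left endpoint) one has ∫u_n²/∫(u_n')² = (L/(nπ))² → 0, so a(u_n,u_n)/||u_n||_{H^1}² → 1. Hence the optimal constant is α = 1.
Therefore α = 1.


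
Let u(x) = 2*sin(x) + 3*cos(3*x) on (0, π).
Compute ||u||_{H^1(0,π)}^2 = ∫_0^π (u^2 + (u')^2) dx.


||u||_{H^1(0,π)}^2 = 49*π

u'(x) = -9*sin(3*x) + 2*cos(x).
Expand u² and (u')² and integrate term by term on (0, π), using: for integers n ≥ 1, ∫_0^π sin²(nx) dx = ∫_0^π cos²(nx) dx = π/2; for n ≠ n', ∫_0^π sin(nx)sin(n'x) dx = ∫_0^π cos(nx)cos(n'x) dx = 0; and by product-to-sum, ∫_0^π sin(nx)cos(n'x) dx = ½∫_0^π [sin((n+n')x) + sin((n−n')x)] dx, which is 0 when n+n' is even and 2n/(n²−n'²) when n+n' is odd (it need not vanish on (0, π)).
  u² squared terms: (2)²·∫sin(x)² dx = 4·π/2 = 2*π;  (3)²·∫cos(3x)² dx = 9·π/2 = 9*π/2.
  u² cross terms: 2·(2)·(3)·∫sin(x)·cos(3x) dx = 12·(0) = 0.
  So ∫_0^π u² dx = 2*π + 9*π/2 + 0 = 13*π/2.
  (u')² squared terms: (-9)²·∫sin(3x)² dx = 81·π/2 = 81*π/2;  (2)²·∫cos(x)² dx = 4·π/2 = 2*π.
  (u')² cross terms: 2·(-9)·(2)·∫sin(3x)·cos(x) dx = -36·(0) = 0.
  So ∫_0^π (u')² dx = 81*π/2 + 2*π + 0 = 85*π/2.
||u||_{H^1}^2 = (13*π/2) + (85*π/2) = 49*π.


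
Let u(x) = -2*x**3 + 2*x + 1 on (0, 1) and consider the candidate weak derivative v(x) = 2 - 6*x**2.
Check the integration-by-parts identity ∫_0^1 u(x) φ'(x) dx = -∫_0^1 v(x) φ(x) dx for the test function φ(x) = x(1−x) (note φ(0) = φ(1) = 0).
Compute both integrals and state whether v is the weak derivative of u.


LHS = -1/30, RHS = -1/30. Yes, v = u' weakly.

u(x) = -2*x**3 + 2*x + 1, classical derivative u'(x) = 2 - 6*x**2.
φ(x) = x(1−x), so φ'(x) = 1 - 2*x.
Note φ(0) = φ(1) = 0, so the boundary term u·φ vanishes.
LHS = ∫_0^1 u(x) φ'(x) dx = ∫_0^1 (4*x^4 - 2*x^3 - 4*x^2 + 1) dx. Term by term:
  ∫_0^1 4*x^4 dx = 4/5;  ∫_0^1 -2*x^3 dx = -1/2;  ∫_0^1 -4*x^2 dx = -4/3;
  ∫_0^1 1 dx = 1.
Sum: 4/5 − 1/2 − 4/3 + 1 = -1/30.
So LHS = -1/30.
∫_0^1 v(x) φ(x) dx = ∫_0^1 (6*x^4 - 6*x^3 - 2*x^2 + 2*x) dx. Term by term:
  ∫_0^1 6*x^4 dx = 6/5;  ∫_0^1 -6*x^3 dx = -3/2;  ∫_0^1 -2*x^2 dx = -2/3;
  ∫_0^1 2*x dx = 1.
Sum: 6/5 − 3/2 − 2/3 + 1 = 1/30.
So RHS = -∫_0^1 v(x) φ(x) dx = -1/30.
LHS = RHS, so the identity holds for this test φ.
Moreover u is smooth here and v(x) = u'(x) = 2 - 6*x**2 pointwise, so the identity holds for every test function. Hence v is the weak derivative of u.


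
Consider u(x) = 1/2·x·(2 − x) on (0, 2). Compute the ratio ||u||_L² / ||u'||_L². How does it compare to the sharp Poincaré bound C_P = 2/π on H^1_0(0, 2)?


||u||_L² / ||u'||_L² = sqrt(10)/5 < C_P = 2/π.

u(x) = 1/2·x·(2 − x), so u'(x) = 1 - x.
u(x) = 1/2·x·(2 − x) vanishes at x = 0 and x = 2, so u ∈ H^1_0(0, 2). Differentiate via the product rule and integrate the resulting polynomials term by term.
  ∫_0^2 u² dx = ∫_0^2 (x^4/4 - x^3 + x^2) dx. Term by term:
    ∫_0^2 x^4/4 dx = 8/5;  ∫_0^2 -x^3 dx = -4;  ∫_0^2 x^2 dx = 8/3.
  Sum: 8/5 − 4 + 8/3 = 4/15.
  ∫_0^2 (u')² dx = ∫_0^2 (x^2 - 2*x + 1) dx. Term by term:
    ∫_0^2 x^2 dx = 8/3;  ∫_0^2 -2*x dx = -4;  ∫_0^2 1 dx = 2.
  Sum: 8/3 − 4 + 2 = 2/3.
∫_0^2 u² dx = 4/15, so ||u||_L² = 2*sqrt(15)/15.
∫_0^2 (u')² dx = 2/3, so ||u'||_L² = sqrt(6)/3.
Ratio ||u||_L² / ||u'||_L² = sqrt(10)/5.
Sharp Poincaré constant on H^1_0(0, 2) is C_P = L/π = 2/π, achieved by sin(π/2·x).
A polynomial bump cannot attain the sharp Poincaré constant (only the first sine eigenfunction does), so the ratio is strictly less than C_P, consistent with ||u||_L² ≤ C_P ||u'||_L².


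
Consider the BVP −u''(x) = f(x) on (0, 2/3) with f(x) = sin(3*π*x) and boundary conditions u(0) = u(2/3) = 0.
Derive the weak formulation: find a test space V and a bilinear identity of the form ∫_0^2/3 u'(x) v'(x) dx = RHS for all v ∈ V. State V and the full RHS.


V = H^1_0(0, 2/3) (so v(0) = v(2/3) = 0); weak form: ∫_0^2/3 u'v' dx = ∫_0^2/3 (sin(3*π*x)) v dx for all v ∈ V.

Multiply both sides by a test function v and integrate from 0 to 2/3:
  ∫_0^2/3 −u''(x) v(x) dx = ∫_0^2/3 f(x) v(x) dx.
Integrate the LHS by parts once:
  ∫_0^2/3 −u'' v dx = −[u'(x) v(x)]_0^2/3 + ∫_0^2/3 u'(x) v'(x) dx.
Thus ∫_0^2/3 u'(x) v'(x) dx = ∫_0^2/3 f(x) v(x) dx + [u'(x) v(x)]_0^2/3.
Choose V so that boundary terms are either known or forced to vanish.
u is Dirichlet: u(0) = u(2/3) = 0. Let V = H^1_0(0, 2/3); then v(0) = v(2/3) = 0, and [u' v]_0^2/3 = 0.
Weak formulation: find u (satisfying any essential BC) such that ∫_0^2/3 u'(x) v'(x) dx = ∫_0^2/3 f v dx for all v ∈ V.
Substituting f(x) = sin(3*π*x), the right-hand side is ∫_0^2/3 (sin(3*π*x)) v dx.


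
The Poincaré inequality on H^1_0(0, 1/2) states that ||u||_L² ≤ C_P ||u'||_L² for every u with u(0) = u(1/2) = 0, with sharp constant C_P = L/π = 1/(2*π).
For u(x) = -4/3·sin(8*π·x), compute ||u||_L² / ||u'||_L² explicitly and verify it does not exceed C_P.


||u||_L² / ||u'||_L² = 1/(8*π) < C_P = 1/(2*π).

u(x) = -4/3·sin(8*π·x), so u'(x) = -32*π*cos(8*π*x)/3.
Writing u(x) = A·sin(kπx/L) with A = -4/3 and k = 4, use ∫_0^L sin²(kπx/L) dx = L/2 and ∫_0^L cos²(kπx/L) dx = L/2.
u² = 16/9·sin²(8*π·x) and (u')² = 1024*π^2/9·cos²(8*π·x), and each of sin², cos² integrates to L/2 = 1/4 over (0, 1/2).
∫_0^1/2 u² dx = 4/9, so ||u||_L² = 2/3.
∫_0^1/2 (u')² dx = 256*π^2/9, so ||u'||_L² = 16*π/3.
Ratio ||u||_L² / ||u'||_L² = 1/(8*π).
Sharp Poincaré constant on H^1_0(0, 1/2) is C_P = L/π = 1/(2*π), achieved by sin(2*π·x).
This is the k = 4 harmonic; the ratio L/(kπ) is strictly less than C_P = L/π, consistent with the sharp inequality ||u||_L² ≤ C_P ||u'||_L².


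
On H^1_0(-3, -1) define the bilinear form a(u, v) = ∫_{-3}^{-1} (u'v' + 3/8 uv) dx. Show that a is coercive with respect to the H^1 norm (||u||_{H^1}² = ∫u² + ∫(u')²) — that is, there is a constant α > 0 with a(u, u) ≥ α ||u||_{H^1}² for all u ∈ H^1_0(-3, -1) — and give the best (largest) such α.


α = (3/2 + π^2)/(4 + π^2)

Coercivity of a(·,·) on H^1_0(-3, -1) means a(u, u) ≥ α ||u||_{H^1}² for every u ∈ H^1_0.
The interval has length L = 2, and Poincaré/coercivity depend only on L. Here a(u, u) = ∫(u')² + (3/8)·∫u².
Here 0 < c = 3/8 < 1. The condition a(u,u) ≥ α||u||_{H^1}² reads (1−α)∫(u')² ≥ (α−c)∫u². Any admissible α is ≤ 1 (rapidly oscillating u have ∫u²/∫(u')² → 0), and α = 1 would force 0 ≥ (1−c)∫u², impossible since c < 1; so 1−α > 0. By the sharp Poincaré inequality on H^1_0 of an interval of length L, ∫(u')² ≥ (π/L)²∫u² with equality for the first sine mode sin(π(x−x₀)/L) (x₀ the left endpoint), so the inequality holds for all u iff (1−α)(π/L)² ≥ α − c, i.e. α ≤ ((π/L)² + c)/((π/L)² + 1) = (1 + c(L/π)²)/(1 + (L/π)²). With (π/L)² = π^2/4 and c = 3/8, the largest admissible constant is α = ((π/L)² + c)/((π/L)² + 1).
Simplifying, α = (3/2 + π^2)/(4 + π^2).


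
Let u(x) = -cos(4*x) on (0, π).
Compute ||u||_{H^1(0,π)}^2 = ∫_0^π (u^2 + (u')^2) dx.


||u||_{H^1(0,π)}^2 = 17*π/2

u'(x) = 4*sin(4*x).
Expand u² and (u')² and integrate term by term on (0, π), using: for integers n ≥ 1, ∫_0^π sin²(nx) dx = ∫_0^π cos²(nx) dx = π/2; for n ≠ n', ∫_0^π sin(nx)sin(n'x) dx = ∫_0^π cos(nx)cos(n'x) dx = 0; and by product-to-sum, ∫_0^π sin(nx)cos(n'x) dx = ½∫_0^π [sin((n+n')x) + sin((n−n')x)] dx, which is 0 when n+n' is even and 2n/(n²−n'²) when n+n' is odd (it need not vanish on (0, π)).
  u² squared terms: (-1)²·∫cos(4x)² dx = 1·π/2 = π/2.
  So ∫_0^π u² dx = π/2.
  (u')² squared terms: (4)²·∫sin(4x)² dx = 16·π/2 = 8*π.
  So ∫_0^π (u')² dx = 8*π.
||u||_{H^1}^2 = (π/2) + (8*π) = 17*π/2.
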